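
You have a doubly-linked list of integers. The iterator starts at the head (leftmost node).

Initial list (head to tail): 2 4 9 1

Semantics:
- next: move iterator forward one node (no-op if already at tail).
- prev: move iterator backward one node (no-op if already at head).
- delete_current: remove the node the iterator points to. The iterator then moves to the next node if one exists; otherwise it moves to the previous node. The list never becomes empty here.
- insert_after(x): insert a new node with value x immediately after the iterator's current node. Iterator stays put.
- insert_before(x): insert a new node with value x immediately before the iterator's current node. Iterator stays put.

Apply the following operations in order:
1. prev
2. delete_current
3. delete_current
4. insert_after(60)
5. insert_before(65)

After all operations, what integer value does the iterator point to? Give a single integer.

After 1 (prev): list=[2, 4, 9, 1] cursor@2
After 2 (delete_current): list=[4, 9, 1] cursor@4
After 3 (delete_current): list=[9, 1] cursor@9
After 4 (insert_after(60)): list=[9, 60, 1] cursor@9
After 5 (insert_before(65)): list=[65, 9, 60, 1] cursor@9

Answer: 9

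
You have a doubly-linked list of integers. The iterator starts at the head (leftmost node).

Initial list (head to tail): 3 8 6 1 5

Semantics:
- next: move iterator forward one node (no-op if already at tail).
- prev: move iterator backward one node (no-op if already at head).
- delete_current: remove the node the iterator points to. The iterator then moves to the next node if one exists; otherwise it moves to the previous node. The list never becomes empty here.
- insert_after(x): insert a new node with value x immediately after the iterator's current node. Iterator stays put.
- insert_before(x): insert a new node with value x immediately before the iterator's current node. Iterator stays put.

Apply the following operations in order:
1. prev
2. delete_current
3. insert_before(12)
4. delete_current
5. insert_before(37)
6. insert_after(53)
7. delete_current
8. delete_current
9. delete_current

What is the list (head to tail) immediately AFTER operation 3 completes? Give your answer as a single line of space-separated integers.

After 1 (prev): list=[3, 8, 6, 1, 5] cursor@3
After 2 (delete_current): list=[8, 6, 1, 5] cursor@8
After 3 (insert_before(12)): list=[12, 8, 6, 1, 5] cursor@8

Answer: 12 8 6 1 5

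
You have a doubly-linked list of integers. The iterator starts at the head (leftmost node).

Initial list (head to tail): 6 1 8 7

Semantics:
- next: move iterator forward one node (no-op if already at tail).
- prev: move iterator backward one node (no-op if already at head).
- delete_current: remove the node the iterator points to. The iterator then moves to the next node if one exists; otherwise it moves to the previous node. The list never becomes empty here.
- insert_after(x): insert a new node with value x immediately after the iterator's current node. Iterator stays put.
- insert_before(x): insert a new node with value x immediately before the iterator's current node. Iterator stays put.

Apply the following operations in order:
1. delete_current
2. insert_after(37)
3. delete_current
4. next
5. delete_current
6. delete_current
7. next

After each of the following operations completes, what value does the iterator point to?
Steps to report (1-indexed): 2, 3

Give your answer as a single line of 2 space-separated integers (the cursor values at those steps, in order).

Answer: 1 37

Derivation:
After 1 (delete_current): list=[1, 8, 7] cursor@1
After 2 (insert_after(37)): list=[1, 37, 8, 7] cursor@1
After 3 (delete_current): list=[37, 8, 7] cursor@37
After 4 (next): list=[37, 8, 7] cursor@8
After 5 (delete_current): list=[37, 7] cursor@7
After 6 (delete_current): list=[37] cursor@37
After 7 (next): list=[37] cursor@37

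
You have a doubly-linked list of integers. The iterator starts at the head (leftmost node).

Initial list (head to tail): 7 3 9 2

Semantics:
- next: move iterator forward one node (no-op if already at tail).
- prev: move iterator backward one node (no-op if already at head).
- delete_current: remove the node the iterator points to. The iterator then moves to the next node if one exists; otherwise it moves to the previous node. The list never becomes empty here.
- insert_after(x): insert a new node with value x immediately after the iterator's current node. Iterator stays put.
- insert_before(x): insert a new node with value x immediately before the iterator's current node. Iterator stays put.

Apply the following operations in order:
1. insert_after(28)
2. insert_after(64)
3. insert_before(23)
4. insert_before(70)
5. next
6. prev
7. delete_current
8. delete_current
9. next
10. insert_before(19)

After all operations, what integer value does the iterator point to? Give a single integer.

After 1 (insert_after(28)): list=[7, 28, 3, 9, 2] cursor@7
After 2 (insert_after(64)): list=[7, 64, 28, 3, 9, 2] cursor@7
After 3 (insert_before(23)): list=[23, 7, 64, 28, 3, 9, 2] cursor@7
After 4 (insert_before(70)): list=[23, 70, 7, 64, 28, 3, 9, 2] cursor@7
After 5 (next): list=[23, 70, 7, 64, 28, 3, 9, 2] cursor@64
After 6 (prev): list=[23, 70, 7, 64, 28, 3, 9, 2] cursor@7
After 7 (delete_current): list=[23, 70, 64, 28, 3, 9, 2] cursor@64
After 8 (delete_current): list=[23, 70, 28, 3, 9, 2] cursor@28
After 9 (next): list=[23, 70, 28, 3, 9, 2] cursor@3
After 10 (insert_before(19)): list=[23, 70, 28, 19, 3, 9, 2] cursor@3

Answer: 3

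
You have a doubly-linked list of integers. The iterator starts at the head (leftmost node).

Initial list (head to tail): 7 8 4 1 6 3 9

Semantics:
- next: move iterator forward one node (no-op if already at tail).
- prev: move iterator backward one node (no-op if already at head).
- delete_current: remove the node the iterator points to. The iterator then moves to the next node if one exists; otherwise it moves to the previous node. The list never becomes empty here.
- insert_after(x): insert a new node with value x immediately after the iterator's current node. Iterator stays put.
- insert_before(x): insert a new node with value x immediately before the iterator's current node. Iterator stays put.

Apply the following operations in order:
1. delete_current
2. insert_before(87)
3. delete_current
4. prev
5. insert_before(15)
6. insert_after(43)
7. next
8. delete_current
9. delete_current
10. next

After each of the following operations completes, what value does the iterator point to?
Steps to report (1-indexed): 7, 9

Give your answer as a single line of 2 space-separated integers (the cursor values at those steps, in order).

After 1 (delete_current): list=[8, 4, 1, 6, 3, 9] cursor@8
After 2 (insert_before(87)): list=[87, 8, 4, 1, 6, 3, 9] cursor@8
After 3 (delete_current): list=[87, 4, 1, 6, 3, 9] cursor@4
After 4 (prev): list=[87, 4, 1, 6, 3, 9] cursor@87
After 5 (insert_before(15)): list=[15, 87, 4, 1, 6, 3, 9] cursor@87
After 6 (insert_after(43)): list=[15, 87, 43, 4, 1, 6, 3, 9] cursor@87
After 7 (next): list=[15, 87, 43, 4, 1, 6, 3, 9] cursor@43
After 8 (delete_current): list=[15, 87, 4, 1, 6, 3, 9] cursor@4
After 9 (delete_current): list=[15, 87, 1, 6, 3, 9] cursor@1
After 10 (next): list=[15, 87, 1, 6, 3, 9] cursor@6

Answer: 43 1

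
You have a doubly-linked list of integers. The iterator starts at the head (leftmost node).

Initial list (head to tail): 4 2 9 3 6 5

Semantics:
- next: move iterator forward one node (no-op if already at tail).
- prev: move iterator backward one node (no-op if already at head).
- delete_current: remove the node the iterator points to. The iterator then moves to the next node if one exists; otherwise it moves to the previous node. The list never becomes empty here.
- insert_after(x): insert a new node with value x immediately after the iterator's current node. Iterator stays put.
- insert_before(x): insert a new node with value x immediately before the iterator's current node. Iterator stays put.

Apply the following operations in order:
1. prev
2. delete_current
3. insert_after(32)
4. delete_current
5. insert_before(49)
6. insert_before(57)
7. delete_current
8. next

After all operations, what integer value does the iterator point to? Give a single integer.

Answer: 3

Derivation:
After 1 (prev): list=[4, 2, 9, 3, 6, 5] cursor@4
After 2 (delete_current): list=[2, 9, 3, 6, 5] cursor@2
After 3 (insert_after(32)): list=[2, 32, 9, 3, 6, 5] cursor@2
After 4 (delete_current): list=[32, 9, 3, 6, 5] cursor@32
After 5 (insert_before(49)): list=[49, 32, 9, 3, 6, 5] cursor@32
After 6 (insert_before(57)): list=[49, 57, 32, 9, 3, 6, 5] cursor@32
After 7 (delete_current): list=[49, 57, 9, 3, 6, 5] cursor@9
After 8 (next): list=[49, 57, 9, 3, 6, 5] cursor@3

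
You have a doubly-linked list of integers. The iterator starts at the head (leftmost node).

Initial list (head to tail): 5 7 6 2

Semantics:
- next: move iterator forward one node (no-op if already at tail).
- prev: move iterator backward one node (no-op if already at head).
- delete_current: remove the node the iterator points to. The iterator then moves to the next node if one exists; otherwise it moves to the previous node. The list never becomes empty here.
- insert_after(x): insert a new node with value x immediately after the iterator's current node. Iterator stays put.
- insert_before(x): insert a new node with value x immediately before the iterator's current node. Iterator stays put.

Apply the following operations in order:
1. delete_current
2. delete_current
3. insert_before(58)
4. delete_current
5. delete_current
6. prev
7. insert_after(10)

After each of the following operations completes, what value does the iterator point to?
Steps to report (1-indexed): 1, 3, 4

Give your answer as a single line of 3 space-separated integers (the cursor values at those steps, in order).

After 1 (delete_current): list=[7, 6, 2] cursor@7
After 2 (delete_current): list=[6, 2] cursor@6
After 3 (insert_before(58)): list=[58, 6, 2] cursor@6
After 4 (delete_current): list=[58, 2] cursor@2
After 5 (delete_current): list=[58] cursor@58
After 6 (prev): list=[58] cursor@58
After 7 (insert_after(10)): list=[58, 10] cursor@58

Answer: 7 6 2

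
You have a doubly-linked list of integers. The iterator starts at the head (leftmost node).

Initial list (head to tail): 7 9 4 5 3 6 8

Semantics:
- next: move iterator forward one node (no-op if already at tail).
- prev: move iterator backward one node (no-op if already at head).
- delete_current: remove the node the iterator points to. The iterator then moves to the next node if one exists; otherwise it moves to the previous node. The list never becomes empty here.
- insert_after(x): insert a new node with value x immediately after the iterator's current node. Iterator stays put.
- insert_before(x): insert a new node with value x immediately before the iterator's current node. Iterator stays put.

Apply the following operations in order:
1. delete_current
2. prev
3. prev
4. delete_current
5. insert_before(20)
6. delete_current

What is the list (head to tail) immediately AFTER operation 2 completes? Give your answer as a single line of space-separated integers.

Answer: 9 4 5 3 6 8

Derivation:
After 1 (delete_current): list=[9, 4, 5, 3, 6, 8] cursor@9
After 2 (prev): list=[9, 4, 5, 3, 6, 8] cursor@9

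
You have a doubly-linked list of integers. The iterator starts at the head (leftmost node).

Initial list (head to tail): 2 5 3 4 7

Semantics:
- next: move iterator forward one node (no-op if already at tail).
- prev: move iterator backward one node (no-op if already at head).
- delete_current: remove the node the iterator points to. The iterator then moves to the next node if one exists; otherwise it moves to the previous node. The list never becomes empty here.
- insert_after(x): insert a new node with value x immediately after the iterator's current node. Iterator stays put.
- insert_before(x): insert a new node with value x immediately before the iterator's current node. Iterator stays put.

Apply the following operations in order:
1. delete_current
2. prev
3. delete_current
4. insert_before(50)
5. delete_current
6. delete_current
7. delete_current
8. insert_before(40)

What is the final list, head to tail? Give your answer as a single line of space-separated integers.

Answer: 40 50

Derivation:
After 1 (delete_current): list=[5, 3, 4, 7] cursor@5
After 2 (prev): list=[5, 3, 4, 7] cursor@5
After 3 (delete_current): list=[3, 4, 7] cursor@3
After 4 (insert_before(50)): list=[50, 3, 4, 7] cursor@3
After 5 (delete_current): list=[50, 4, 7] cursor@4
After 6 (delete_current): list=[50, 7] cursor@7
After 7 (delete_current): list=[50] cursor@50
After 8 (insert_before(40)): list=[40, 50] cursor@50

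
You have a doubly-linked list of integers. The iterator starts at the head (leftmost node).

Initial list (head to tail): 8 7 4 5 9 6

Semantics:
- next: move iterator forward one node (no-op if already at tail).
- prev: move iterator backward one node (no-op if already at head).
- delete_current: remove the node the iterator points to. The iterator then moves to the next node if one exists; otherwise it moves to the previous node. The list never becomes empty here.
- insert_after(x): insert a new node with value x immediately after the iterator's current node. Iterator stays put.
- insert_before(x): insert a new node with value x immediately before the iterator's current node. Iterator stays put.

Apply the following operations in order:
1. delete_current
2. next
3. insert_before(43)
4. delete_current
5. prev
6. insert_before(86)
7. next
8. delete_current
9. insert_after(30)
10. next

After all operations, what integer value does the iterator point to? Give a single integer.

After 1 (delete_current): list=[7, 4, 5, 9, 6] cursor@7
After 2 (next): list=[7, 4, 5, 9, 6] cursor@4
After 3 (insert_before(43)): list=[7, 43, 4, 5, 9, 6] cursor@4
After 4 (delete_current): list=[7, 43, 5, 9, 6] cursor@5
After 5 (prev): list=[7, 43, 5, 9, 6] cursor@43
After 6 (insert_before(86)): list=[7, 86, 43, 5, 9, 6] cursor@43
After 7 (next): list=[7, 86, 43, 5, 9, 6] cursor@5
After 8 (delete_current): list=[7, 86, 43, 9, 6] cursor@9
After 9 (insert_after(30)): list=[7, 86, 43, 9, 30, 6] cursor@9
After 10 (next): list=[7, 86, 43, 9, 30, 6] cursor@30

Answer: 30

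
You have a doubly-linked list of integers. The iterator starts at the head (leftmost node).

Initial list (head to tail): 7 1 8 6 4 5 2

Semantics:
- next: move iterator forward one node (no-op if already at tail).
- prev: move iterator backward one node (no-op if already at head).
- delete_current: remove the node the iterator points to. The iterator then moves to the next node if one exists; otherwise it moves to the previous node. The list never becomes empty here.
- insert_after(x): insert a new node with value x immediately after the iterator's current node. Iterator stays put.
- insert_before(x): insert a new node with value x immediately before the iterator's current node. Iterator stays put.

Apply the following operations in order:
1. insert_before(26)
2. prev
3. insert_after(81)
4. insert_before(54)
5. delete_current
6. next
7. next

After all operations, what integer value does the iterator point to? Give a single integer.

After 1 (insert_before(26)): list=[26, 7, 1, 8, 6, 4, 5, 2] cursor@7
After 2 (prev): list=[26, 7, 1, 8, 6, 4, 5, 2] cursor@26
After 3 (insert_after(81)): list=[26, 81, 7, 1, 8, 6, 4, 5, 2] cursor@26
After 4 (insert_before(54)): list=[54, 26, 81, 7, 1, 8, 6, 4, 5, 2] cursor@26
After 5 (delete_current): list=[54, 81, 7, 1, 8, 6, 4, 5, 2] cursor@81
After 6 (next): list=[54, 81, 7, 1, 8, 6, 4, 5, 2] cursor@7
After 7 (next): list=[54, 81, 7, 1, 8, 6, 4, 5, 2] cursor@1

Answer: 1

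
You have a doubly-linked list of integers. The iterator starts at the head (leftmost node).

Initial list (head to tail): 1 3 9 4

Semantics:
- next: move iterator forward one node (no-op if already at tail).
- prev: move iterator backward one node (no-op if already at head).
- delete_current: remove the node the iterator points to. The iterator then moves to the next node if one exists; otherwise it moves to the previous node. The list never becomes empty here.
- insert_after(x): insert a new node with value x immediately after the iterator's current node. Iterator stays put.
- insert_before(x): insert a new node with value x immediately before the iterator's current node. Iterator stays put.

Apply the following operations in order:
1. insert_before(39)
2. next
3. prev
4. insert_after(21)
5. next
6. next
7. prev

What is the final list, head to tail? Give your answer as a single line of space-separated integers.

Answer: 39 1 21 3 9 4

Derivation:
After 1 (insert_before(39)): list=[39, 1, 3, 9, 4] cursor@1
After 2 (next): list=[39, 1, 3, 9, 4] cursor@3
After 3 (prev): list=[39, 1, 3, 9, 4] cursor@1
After 4 (insert_after(21)): list=[39, 1, 21, 3, 9, 4] cursor@1
After 5 (next): list=[39, 1, 21, 3, 9, 4] cursor@21
After 6 (next): list=[39, 1, 21, 3, 9, 4] cursor@3
After 7 (prev): list=[39, 1, 21, 3, 9, 4] cursor@21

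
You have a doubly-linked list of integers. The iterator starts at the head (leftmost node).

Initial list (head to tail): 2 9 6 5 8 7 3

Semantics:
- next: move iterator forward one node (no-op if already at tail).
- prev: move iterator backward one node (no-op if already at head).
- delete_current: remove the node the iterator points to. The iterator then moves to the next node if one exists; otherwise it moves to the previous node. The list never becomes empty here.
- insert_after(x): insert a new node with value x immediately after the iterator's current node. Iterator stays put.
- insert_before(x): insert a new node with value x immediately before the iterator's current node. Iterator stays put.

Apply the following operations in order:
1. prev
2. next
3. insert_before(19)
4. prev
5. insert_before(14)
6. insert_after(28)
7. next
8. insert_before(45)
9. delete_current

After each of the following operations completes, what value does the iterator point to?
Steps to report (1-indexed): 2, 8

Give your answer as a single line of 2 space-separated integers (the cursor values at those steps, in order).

Answer: 9 28

Derivation:
After 1 (prev): list=[2, 9, 6, 5, 8, 7, 3] cursor@2
After 2 (next): list=[2, 9, 6, 5, 8, 7, 3] cursor@9
After 3 (insert_before(19)): list=[2, 19, 9, 6, 5, 8, 7, 3] cursor@9
After 4 (prev): list=[2, 19, 9, 6, 5, 8, 7, 3] cursor@19
After 5 (insert_before(14)): list=[2, 14, 19, 9, 6, 5, 8, 7, 3] cursor@19
After 6 (insert_after(28)): list=[2, 14, 19, 28, 9, 6, 5, 8, 7, 3] cursor@19
After 7 (next): list=[2, 14, 19, 28, 9, 6, 5, 8, 7, 3] cursor@28
After 8 (insert_before(45)): list=[2, 14, 19, 45, 28, 9, 6, 5, 8, 7, 3] cursor@28
After 9 (delete_current): list=[2, 14, 19, 45, 9, 6, 5, 8, 7, 3] cursor@9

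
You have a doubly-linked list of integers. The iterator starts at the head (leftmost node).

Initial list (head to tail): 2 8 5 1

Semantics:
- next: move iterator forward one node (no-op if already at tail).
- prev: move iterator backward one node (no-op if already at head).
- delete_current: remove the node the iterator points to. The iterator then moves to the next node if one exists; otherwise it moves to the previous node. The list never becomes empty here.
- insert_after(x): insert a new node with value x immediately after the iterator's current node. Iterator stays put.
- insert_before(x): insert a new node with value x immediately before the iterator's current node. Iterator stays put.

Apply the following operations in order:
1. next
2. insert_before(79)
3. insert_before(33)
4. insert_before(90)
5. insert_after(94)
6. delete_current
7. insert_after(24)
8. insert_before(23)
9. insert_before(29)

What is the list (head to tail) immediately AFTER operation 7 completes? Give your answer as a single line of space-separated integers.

Answer: 2 79 33 90 94 24 5 1

Derivation:
After 1 (next): list=[2, 8, 5, 1] cursor@8
After 2 (insert_before(79)): list=[2, 79, 8, 5, 1] cursor@8
After 3 (insert_before(33)): list=[2, 79, 33, 8, 5, 1] cursor@8
After 4 (insert_before(90)): list=[2, 79, 33, 90, 8, 5, 1] cursor@8
After 5 (insert_after(94)): list=[2, 79, 33, 90, 8, 94, 5, 1] cursor@8
After 6 (delete_current): list=[2, 79, 33, 90, 94, 5, 1] cursor@94
After 7 (insert_after(24)): list=[2, 79, 33, 90, 94, 24, 5, 1] cursor@94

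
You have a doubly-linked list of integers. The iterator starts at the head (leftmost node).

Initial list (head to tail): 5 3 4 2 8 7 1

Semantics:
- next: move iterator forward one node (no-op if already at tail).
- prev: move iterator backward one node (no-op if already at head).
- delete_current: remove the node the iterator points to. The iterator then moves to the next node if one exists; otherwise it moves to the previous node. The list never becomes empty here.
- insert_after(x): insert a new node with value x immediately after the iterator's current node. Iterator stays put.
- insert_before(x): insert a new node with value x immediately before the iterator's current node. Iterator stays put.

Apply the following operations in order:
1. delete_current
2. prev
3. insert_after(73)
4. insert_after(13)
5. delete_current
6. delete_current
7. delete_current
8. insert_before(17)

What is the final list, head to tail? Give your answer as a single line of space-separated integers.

After 1 (delete_current): list=[3, 4, 2, 8, 7, 1] cursor@3
After 2 (prev): list=[3, 4, 2, 8, 7, 1] cursor@3
After 3 (insert_after(73)): list=[3, 73, 4, 2, 8, 7, 1] cursor@3
After 4 (insert_after(13)): list=[3, 13, 73, 4, 2, 8, 7, 1] cursor@3
After 5 (delete_current): list=[13, 73, 4, 2, 8, 7, 1] cursor@13
After 6 (delete_current): list=[73, 4, 2, 8, 7, 1] cursor@73
After 7 (delete_current): list=[4, 2, 8, 7, 1] cursor@4
After 8 (insert_before(17)): list=[17, 4, 2, 8, 7, 1] cursor@4

Answer: 17 4 2 8 7 1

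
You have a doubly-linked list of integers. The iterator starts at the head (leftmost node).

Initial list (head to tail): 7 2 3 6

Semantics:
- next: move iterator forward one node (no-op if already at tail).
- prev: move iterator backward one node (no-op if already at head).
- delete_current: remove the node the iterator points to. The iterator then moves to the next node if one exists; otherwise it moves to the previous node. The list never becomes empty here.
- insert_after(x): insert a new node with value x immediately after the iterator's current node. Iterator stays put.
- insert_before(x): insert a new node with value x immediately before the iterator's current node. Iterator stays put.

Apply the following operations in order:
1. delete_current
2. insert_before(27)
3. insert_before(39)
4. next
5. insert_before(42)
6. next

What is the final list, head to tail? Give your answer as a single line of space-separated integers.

After 1 (delete_current): list=[2, 3, 6] cursor@2
After 2 (insert_before(27)): list=[27, 2, 3, 6] cursor@2
After 3 (insert_before(39)): list=[27, 39, 2, 3, 6] cursor@2
After 4 (next): list=[27, 39, 2, 3, 6] cursor@3
After 5 (insert_before(42)): list=[27, 39, 2, 42, 3, 6] cursor@3
After 6 (next): list=[27, 39, 2, 42, 3, 6] cursor@6

Answer: 27 39 2 42 3 6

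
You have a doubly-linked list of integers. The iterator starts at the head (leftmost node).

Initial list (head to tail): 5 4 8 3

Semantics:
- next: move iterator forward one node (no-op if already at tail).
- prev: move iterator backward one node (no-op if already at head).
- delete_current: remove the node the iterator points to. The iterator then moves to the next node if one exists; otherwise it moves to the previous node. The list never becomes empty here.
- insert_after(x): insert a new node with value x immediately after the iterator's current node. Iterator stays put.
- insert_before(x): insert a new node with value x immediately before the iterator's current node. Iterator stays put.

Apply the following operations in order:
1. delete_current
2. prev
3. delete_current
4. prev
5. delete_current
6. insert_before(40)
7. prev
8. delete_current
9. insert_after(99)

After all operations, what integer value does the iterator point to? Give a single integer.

After 1 (delete_current): list=[4, 8, 3] cursor@4
After 2 (prev): list=[4, 8, 3] cursor@4
After 3 (delete_current): list=[8, 3] cursor@8
After 4 (prev): list=[8, 3] cursor@8
After 5 (delete_current): list=[3] cursor@3
After 6 (insert_before(40)): list=[40, 3] cursor@3
After 7 (prev): list=[40, 3] cursor@40
After 8 (delete_current): list=[3] cursor@3
After 9 (insert_after(99)): list=[3, 99] cursor@3

Answer: 3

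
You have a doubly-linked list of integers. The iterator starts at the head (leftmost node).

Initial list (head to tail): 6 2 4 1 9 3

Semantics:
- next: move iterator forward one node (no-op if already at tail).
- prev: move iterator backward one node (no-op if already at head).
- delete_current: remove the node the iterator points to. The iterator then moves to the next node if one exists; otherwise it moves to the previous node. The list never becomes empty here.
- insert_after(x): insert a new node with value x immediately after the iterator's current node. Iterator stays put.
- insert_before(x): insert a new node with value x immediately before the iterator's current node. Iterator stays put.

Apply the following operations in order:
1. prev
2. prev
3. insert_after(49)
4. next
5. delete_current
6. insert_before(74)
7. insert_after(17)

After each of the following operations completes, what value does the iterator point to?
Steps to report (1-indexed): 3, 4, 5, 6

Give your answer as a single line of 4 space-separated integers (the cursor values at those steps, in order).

Answer: 6 49 2 2

Derivation:
After 1 (prev): list=[6, 2, 4, 1, 9, 3] cursor@6
After 2 (prev): list=[6, 2, 4, 1, 9, 3] cursor@6
After 3 (insert_after(49)): list=[6, 49, 2, 4, 1, 9, 3] cursor@6
After 4 (next): list=[6, 49, 2, 4, 1, 9, 3] cursor@49
After 5 (delete_current): list=[6, 2, 4, 1, 9, 3] cursor@2
After 6 (insert_before(74)): list=[6, 74, 2, 4, 1, 9, 3] cursor@2
After 7 (insert_after(17)): list=[6, 74, 2, 17, 4, 1, 9, 3] cursor@2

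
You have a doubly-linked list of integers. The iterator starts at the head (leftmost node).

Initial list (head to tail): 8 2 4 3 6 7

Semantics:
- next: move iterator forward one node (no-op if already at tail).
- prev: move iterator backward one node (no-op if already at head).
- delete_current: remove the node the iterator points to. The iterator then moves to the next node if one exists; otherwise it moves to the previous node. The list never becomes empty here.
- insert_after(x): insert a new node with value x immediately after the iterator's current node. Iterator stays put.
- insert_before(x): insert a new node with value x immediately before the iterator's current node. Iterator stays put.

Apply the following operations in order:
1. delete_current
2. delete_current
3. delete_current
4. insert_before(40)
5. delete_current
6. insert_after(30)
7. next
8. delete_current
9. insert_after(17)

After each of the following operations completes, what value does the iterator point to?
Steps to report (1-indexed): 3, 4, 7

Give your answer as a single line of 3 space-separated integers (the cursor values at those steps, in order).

After 1 (delete_current): list=[2, 4, 3, 6, 7] cursor@2
After 2 (delete_current): list=[4, 3, 6, 7] cursor@4
After 3 (delete_current): list=[3, 6, 7] cursor@3
After 4 (insert_before(40)): list=[40, 3, 6, 7] cursor@3
After 5 (delete_current): list=[40, 6, 7] cursor@6
After 6 (insert_after(30)): list=[40, 6, 30, 7] cursor@6
After 7 (next): list=[40, 6, 30, 7] cursor@30
After 8 (delete_current): list=[40, 6, 7] cursor@7
After 9 (insert_after(17)): list=[40, 6, 7, 17] cursor@7

Answer: 3 3 30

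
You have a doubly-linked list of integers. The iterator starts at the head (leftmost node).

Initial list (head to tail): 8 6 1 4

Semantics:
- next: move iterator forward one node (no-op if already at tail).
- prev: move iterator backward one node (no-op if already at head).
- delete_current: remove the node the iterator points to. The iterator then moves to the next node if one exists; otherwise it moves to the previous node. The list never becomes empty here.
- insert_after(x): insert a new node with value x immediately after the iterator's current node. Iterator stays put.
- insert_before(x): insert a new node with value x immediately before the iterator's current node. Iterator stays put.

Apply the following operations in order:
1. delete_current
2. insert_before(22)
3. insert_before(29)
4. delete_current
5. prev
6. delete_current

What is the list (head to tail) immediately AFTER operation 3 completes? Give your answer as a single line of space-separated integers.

Answer: 22 29 6 1 4

Derivation:
After 1 (delete_current): list=[6, 1, 4] cursor@6
After 2 (insert_before(22)): list=[22, 6, 1, 4] cursor@6
After 3 (insert_before(29)): list=[22, 29, 6, 1, 4] cursor@6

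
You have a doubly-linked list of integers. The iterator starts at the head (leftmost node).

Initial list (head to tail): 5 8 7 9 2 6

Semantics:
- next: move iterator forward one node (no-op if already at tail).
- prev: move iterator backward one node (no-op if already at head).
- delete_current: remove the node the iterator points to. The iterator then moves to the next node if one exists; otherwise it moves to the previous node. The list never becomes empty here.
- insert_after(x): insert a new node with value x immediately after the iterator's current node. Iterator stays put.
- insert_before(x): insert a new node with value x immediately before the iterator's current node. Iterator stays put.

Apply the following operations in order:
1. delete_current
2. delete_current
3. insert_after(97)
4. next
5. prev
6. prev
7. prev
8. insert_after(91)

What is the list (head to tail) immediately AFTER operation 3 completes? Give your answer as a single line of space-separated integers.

After 1 (delete_current): list=[8, 7, 9, 2, 6] cursor@8
After 2 (delete_current): list=[7, 9, 2, 6] cursor@7
After 3 (insert_after(97)): list=[7, 97, 9, 2, 6] cursor@7

Answer: 7 97 9 2 6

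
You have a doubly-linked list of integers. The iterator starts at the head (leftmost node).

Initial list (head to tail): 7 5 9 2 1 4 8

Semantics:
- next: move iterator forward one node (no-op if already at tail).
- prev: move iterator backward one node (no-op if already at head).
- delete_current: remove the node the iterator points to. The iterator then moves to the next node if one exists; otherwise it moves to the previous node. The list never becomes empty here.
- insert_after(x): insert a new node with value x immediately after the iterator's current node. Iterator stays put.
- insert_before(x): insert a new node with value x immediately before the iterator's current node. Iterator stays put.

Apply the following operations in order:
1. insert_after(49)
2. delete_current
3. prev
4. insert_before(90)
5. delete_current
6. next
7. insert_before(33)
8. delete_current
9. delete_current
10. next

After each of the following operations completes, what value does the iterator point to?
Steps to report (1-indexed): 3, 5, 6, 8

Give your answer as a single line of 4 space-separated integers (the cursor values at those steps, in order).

After 1 (insert_after(49)): list=[7, 49, 5, 9, 2, 1, 4, 8] cursor@7
After 2 (delete_current): list=[49, 5, 9, 2, 1, 4, 8] cursor@49
After 3 (prev): list=[49, 5, 9, 2, 1, 4, 8] cursor@49
After 4 (insert_before(90)): list=[90, 49, 5, 9, 2, 1, 4, 8] cursor@49
After 5 (delete_current): list=[90, 5, 9, 2, 1, 4, 8] cursor@5
After 6 (next): list=[90, 5, 9, 2, 1, 4, 8] cursor@9
After 7 (insert_before(33)): list=[90, 5, 33, 9, 2, 1, 4, 8] cursor@9
After 8 (delete_current): list=[90, 5, 33, 2, 1, 4, 8] cursor@2
After 9 (delete_current): list=[90, 5, 33, 1, 4, 8] cursor@1
After 10 (next): list=[90, 5, 33, 1, 4, 8] cursor@4

Answer: 49 5 9 2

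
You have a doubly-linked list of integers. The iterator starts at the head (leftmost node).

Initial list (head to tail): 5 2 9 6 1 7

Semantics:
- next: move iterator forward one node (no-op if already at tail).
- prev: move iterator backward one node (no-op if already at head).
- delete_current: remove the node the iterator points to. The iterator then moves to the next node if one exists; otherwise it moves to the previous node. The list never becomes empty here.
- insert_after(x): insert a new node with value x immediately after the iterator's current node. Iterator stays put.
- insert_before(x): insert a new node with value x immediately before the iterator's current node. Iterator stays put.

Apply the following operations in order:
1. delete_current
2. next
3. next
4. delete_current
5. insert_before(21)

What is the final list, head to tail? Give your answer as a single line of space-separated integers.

Answer: 2 9 21 1 7

Derivation:
After 1 (delete_current): list=[2, 9, 6, 1, 7] cursor@2
After 2 (next): list=[2, 9, 6, 1, 7] cursor@9
After 3 (next): list=[2, 9, 6, 1, 7] cursor@6
After 4 (delete_current): list=[2, 9, 1, 7] cursor@1
After 5 (insert_before(21)): list=[2, 9, 21, 1, 7] cursor@1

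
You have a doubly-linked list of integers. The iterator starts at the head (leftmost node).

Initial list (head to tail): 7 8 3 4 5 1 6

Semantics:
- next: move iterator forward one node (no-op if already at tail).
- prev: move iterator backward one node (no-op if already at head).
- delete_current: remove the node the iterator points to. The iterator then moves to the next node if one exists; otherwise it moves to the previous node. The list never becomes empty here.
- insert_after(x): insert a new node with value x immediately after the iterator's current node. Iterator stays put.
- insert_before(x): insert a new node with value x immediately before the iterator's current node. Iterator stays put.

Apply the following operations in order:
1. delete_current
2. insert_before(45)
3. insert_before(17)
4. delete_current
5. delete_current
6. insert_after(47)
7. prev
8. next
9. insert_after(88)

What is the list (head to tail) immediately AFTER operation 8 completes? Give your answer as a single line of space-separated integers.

Answer: 45 17 4 47 5 1 6

Derivation:
After 1 (delete_current): list=[8, 3, 4, 5, 1, 6] cursor@8
After 2 (insert_before(45)): list=[45, 8, 3, 4, 5, 1, 6] cursor@8
After 3 (insert_before(17)): list=[45, 17, 8, 3, 4, 5, 1, 6] cursor@8
After 4 (delete_current): list=[45, 17, 3, 4, 5, 1, 6] cursor@3
After 5 (delete_current): list=[45, 17, 4, 5, 1, 6] cursor@4
After 6 (insert_after(47)): list=[45, 17, 4, 47, 5, 1, 6] cursor@4
After 7 (prev): list=[45, 17, 4, 47, 5, 1, 6] cursor@17
After 8 (next): list=[45, 17, 4, 47, 5, 1, 6] cursor@4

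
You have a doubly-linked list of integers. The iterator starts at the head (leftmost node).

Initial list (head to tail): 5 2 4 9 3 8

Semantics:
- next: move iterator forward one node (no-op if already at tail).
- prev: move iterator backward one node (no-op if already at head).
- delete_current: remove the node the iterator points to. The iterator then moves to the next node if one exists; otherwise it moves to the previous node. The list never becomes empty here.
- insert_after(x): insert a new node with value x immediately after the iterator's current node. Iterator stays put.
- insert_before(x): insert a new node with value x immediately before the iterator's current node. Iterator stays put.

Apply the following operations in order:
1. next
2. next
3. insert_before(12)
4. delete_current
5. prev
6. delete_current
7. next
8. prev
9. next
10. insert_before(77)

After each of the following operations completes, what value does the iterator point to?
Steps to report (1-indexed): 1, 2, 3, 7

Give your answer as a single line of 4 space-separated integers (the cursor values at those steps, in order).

After 1 (next): list=[5, 2, 4, 9, 3, 8] cursor@2
After 2 (next): list=[5, 2, 4, 9, 3, 8] cursor@4
After 3 (insert_before(12)): list=[5, 2, 12, 4, 9, 3, 8] cursor@4
After 4 (delete_current): list=[5, 2, 12, 9, 3, 8] cursor@9
After 5 (prev): list=[5, 2, 12, 9, 3, 8] cursor@12
After 6 (delete_current): list=[5, 2, 9, 3, 8] cursor@9
After 7 (next): list=[5, 2, 9, 3, 8] cursor@3
After 8 (prev): list=[5, 2, 9, 3, 8] cursor@9
After 9 (next): list=[5, 2, 9, 3, 8] cursor@3
After 10 (insert_before(77)): list=[5, 2, 9, 77, 3, 8] cursor@3

Answer: 2 4 4 3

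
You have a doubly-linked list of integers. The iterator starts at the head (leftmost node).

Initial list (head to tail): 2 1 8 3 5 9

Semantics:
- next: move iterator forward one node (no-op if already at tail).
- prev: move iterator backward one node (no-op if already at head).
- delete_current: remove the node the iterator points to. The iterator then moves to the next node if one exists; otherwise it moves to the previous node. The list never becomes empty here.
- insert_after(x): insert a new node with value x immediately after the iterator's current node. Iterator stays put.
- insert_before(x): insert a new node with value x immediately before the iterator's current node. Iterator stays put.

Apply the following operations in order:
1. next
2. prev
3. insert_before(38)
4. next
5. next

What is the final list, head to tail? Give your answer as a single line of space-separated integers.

Answer: 38 2 1 8 3 5 9

Derivation:
After 1 (next): list=[2, 1, 8, 3, 5, 9] cursor@1
After 2 (prev): list=[2, 1, 8, 3, 5, 9] cursor@2
After 3 (insert_before(38)): list=[38, 2, 1, 8, 3, 5, 9] cursor@2
After 4 (next): list=[38, 2, 1, 8, 3, 5, 9] cursor@1
After 5 (next): list=[38, 2, 1, 8, 3, 5, 9] cursor@8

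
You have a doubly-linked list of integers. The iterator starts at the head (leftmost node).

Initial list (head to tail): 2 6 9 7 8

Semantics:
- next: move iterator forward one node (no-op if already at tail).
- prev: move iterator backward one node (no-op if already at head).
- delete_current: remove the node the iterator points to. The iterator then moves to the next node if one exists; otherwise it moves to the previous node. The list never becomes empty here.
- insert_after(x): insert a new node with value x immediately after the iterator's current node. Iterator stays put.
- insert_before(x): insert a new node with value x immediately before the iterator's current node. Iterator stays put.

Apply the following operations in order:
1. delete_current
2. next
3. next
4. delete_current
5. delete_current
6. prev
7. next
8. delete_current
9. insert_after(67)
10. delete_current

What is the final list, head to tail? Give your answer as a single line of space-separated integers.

After 1 (delete_current): list=[6, 9, 7, 8] cursor@6
After 2 (next): list=[6, 9, 7, 8] cursor@9
After 3 (next): list=[6, 9, 7, 8] cursor@7
After 4 (delete_current): list=[6, 9, 8] cursor@8
After 5 (delete_current): list=[6, 9] cursor@9
After 6 (prev): list=[6, 9] cursor@6
After 7 (next): list=[6, 9] cursor@9
After 8 (delete_current): list=[6] cursor@6
After 9 (insert_after(67)): list=[6, 67] cursor@6
After 10 (delete_current): list=[67] cursor@67

Answer: 67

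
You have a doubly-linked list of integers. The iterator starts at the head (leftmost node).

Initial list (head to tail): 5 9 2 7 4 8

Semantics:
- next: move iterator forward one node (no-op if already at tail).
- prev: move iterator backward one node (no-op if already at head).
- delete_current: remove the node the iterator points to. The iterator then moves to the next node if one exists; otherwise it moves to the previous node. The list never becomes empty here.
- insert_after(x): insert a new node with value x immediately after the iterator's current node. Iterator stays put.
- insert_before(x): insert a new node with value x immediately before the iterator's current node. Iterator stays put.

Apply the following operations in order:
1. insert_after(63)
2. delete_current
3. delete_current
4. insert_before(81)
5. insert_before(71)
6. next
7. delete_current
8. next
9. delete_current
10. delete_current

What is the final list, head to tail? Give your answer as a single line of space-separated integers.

After 1 (insert_after(63)): list=[5, 63, 9, 2, 7, 4, 8] cursor@5
After 2 (delete_current): list=[63, 9, 2, 7, 4, 8] cursor@63
After 3 (delete_current): list=[9, 2, 7, 4, 8] cursor@9
After 4 (insert_before(81)): list=[81, 9, 2, 7, 4, 8] cursor@9
After 5 (insert_before(71)): list=[81, 71, 9, 2, 7, 4, 8] cursor@9
After 6 (next): list=[81, 71, 9, 2, 7, 4, 8] cursor@2
After 7 (delete_current): list=[81, 71, 9, 7, 4, 8] cursor@7
After 8 (next): list=[81, 71, 9, 7, 4, 8] cursor@4
After 9 (delete_current): list=[81, 71, 9, 7, 8] cursor@8
After 10 (delete_current): list=[81, 71, 9, 7] cursor@7

Answer: 81 71 9 7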